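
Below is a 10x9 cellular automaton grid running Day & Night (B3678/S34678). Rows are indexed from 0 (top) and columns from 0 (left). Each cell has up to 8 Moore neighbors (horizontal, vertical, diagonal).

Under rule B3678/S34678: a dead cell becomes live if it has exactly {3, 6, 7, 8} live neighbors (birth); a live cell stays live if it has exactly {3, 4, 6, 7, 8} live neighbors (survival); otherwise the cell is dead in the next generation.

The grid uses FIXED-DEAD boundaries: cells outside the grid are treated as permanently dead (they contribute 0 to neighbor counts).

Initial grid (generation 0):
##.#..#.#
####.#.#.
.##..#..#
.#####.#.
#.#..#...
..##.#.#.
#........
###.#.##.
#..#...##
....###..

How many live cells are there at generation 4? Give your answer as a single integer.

Answer: 23

Derivation:
Simulating step by step:
Generation 0 (given above): 42 live cells
Generation 1: 37 live cells
##..#..#.
####...##
.#####.#.
#..###...
...###...
....#.#..
....##.#.
##.#...##
..##...#.
.......#.
Generation 2: 35 live cells
##.#....#
###..#.##
..####..#
.#.##....
...##.#..
.....##..
...###.##
...#...##
.##...##.
.........
Generation 3: 27 live cells
##.....#.
#.....###
#....###.
...##....
..###....
....#.#..
....##.##
...#.#..#
.......##
.........
Generation 4: 23 live cells
......###
#....#..#
....#####
..###.#..
....#....
....#..#.
...###.#.
........#
.........
.........
Population at generation 4: 23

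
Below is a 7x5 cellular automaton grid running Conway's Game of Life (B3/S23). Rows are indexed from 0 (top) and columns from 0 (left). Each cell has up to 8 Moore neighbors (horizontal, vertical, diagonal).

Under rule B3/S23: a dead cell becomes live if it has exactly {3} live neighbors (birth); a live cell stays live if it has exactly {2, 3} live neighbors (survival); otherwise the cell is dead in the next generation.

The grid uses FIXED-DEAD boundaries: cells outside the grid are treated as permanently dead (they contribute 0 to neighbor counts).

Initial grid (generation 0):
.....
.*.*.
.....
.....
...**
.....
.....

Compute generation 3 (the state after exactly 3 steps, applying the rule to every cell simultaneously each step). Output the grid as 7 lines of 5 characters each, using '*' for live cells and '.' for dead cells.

Answer: .....
.....
.....
.....
.....
.....
.....

Derivation:
Simulating step by step:
Generation 0 (given above): 4 live cells
Generation 1: 0 live cells
.....
.....
.....
.....
.....
.....
.....
Generation 2: 0 live cells
.....
.....
.....
.....
.....
.....
.....
Generation 3: 0 live cells
(generation 3 grid is the final answer)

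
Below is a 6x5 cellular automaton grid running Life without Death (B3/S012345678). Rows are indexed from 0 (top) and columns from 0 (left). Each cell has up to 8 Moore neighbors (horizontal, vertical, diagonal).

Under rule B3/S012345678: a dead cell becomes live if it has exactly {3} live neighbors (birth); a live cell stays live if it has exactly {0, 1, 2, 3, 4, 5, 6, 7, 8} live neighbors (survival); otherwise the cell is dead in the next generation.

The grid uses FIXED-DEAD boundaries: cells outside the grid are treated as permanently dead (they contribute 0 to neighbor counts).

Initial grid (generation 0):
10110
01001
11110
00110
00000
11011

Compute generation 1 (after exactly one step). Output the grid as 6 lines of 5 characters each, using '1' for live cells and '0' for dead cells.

Answer: 11110
01001
11111
00110
01001
11011

Derivation:
Simulating step by step:
Generation 0 (given above): 15 live cells
Generation 1: 19 live cells
(generation 1 grid is the final answer)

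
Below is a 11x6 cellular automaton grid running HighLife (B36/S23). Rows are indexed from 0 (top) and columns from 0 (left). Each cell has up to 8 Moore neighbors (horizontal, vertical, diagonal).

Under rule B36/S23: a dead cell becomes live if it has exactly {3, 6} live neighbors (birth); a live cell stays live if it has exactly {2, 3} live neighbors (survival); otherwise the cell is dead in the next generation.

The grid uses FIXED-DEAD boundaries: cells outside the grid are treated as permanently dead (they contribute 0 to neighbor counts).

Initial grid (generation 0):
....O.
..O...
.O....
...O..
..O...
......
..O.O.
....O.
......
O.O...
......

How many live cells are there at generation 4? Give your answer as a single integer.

Answer: 3

Derivation:
Simulating step by step:
Generation 0 (given above): 10 live cells
Generation 1: 5 live cells
......
......
..O...
..O...
......
...O..
...O..
...O..
......
......
......
Generation 2: 3 live cells
......
......
......
......
......
......
..OOO.
......
......
......
......
Generation 3: 3 live cells
......
......
......
......
......
...O..
...O..
...O..
......
......
......
Generation 4: 3 live cells
......
......
......
......
......
......
..OOO.
......
......
......
......
Population at generation 4: 3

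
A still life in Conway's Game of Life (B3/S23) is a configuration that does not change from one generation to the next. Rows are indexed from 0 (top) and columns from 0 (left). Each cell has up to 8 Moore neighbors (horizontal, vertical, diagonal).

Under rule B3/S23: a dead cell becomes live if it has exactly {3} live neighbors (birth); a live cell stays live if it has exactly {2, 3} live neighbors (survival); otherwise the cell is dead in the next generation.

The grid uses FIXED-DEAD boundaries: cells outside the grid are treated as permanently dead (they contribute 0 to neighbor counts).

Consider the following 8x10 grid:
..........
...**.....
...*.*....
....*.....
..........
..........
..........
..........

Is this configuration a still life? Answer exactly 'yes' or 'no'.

Answer: yes

Derivation:
Compute generation 1 and compare to generation 0 (given above):
Generation 1:
..........
...**.....
...*.*....
....*.....
..........
..........
..........
..........
The grids are IDENTICAL -> still life.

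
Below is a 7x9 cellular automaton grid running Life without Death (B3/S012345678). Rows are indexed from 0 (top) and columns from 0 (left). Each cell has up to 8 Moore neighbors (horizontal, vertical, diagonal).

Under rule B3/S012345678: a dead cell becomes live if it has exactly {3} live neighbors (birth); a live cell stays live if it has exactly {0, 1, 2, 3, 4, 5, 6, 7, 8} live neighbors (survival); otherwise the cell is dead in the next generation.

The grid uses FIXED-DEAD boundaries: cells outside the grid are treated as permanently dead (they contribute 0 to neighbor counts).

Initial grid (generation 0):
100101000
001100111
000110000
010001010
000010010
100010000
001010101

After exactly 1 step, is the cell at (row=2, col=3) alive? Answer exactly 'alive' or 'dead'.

Simulating step by step:
Generation 0 (given above): 21 live cells
Generation 1: 35 live cells
101111110
001101111
000111001
010101110
000011110
100010010
001111101

Cell (2,3) at generation 1: 1 -> alive

Answer: alive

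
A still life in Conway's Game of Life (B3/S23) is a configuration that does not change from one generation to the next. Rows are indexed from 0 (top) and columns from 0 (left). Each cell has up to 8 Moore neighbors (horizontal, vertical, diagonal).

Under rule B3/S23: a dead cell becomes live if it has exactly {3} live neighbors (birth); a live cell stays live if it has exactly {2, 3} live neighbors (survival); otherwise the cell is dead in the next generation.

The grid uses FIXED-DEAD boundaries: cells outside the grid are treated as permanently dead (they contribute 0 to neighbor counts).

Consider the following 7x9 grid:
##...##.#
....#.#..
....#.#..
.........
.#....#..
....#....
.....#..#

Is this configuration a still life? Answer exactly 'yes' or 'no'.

Answer: no

Derivation:
Compute generation 1 and compare to generation 0 (given above):
Generation 1:
.....###.
....#.#..
.........
.....#...
.........
.....#...
.........
Cell (0,0) differs: gen0=1 vs gen1=0 -> NOT a still life.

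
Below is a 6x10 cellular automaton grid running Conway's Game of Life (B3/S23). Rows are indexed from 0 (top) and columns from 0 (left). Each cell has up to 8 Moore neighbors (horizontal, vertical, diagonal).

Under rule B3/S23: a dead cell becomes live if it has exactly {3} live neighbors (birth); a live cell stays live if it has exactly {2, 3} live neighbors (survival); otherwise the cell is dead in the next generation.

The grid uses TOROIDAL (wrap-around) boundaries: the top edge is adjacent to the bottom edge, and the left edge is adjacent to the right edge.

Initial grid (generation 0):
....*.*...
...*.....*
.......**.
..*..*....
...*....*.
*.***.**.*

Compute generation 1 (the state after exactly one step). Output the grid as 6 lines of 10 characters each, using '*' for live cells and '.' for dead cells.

Simulating step by step:
Generation 0 (given above): 17 live cells
Generation 1: 24 live cells
(generation 1 grid is the final answer)

Answer: *.*.*.****
.......**.
........*.
.......**.
.*...*****
..*.*.****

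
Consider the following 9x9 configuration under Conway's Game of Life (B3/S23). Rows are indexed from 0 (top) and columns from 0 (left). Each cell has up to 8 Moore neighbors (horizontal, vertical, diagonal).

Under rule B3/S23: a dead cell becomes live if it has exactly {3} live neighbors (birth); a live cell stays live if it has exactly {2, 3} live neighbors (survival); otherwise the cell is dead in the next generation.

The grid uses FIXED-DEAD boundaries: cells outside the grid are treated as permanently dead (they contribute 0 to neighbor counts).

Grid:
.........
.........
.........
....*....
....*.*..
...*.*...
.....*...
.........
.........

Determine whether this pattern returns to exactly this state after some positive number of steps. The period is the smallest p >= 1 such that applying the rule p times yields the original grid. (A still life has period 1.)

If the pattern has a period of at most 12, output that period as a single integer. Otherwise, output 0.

Answer: 2

Derivation:
Simulating and comparing each generation to the original:
Gen 0 (original, given above): 6 live cells
Gen 1: 6 live cells, differs from original
Gen 2: 6 live cells, MATCHES original -> period = 2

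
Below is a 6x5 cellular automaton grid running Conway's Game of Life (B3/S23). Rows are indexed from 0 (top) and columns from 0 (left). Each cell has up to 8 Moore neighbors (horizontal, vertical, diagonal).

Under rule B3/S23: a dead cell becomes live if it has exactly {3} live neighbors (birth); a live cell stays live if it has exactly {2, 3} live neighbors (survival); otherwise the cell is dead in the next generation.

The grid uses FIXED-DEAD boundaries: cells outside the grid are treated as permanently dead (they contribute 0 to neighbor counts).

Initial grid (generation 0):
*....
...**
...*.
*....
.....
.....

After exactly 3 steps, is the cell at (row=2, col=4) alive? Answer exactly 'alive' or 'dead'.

Answer: alive

Derivation:
Simulating step by step:
Generation 0 (given above): 5 live cells
Generation 1: 4 live cells
.....
...**
...**
.....
.....
.....
Generation 2: 4 live cells
.....
...**
...**
.....
.....
.....
Generation 3: 4 live cells
.....
...**
...**
.....
.....
.....

Cell (2,4) at generation 3: 1 -> alive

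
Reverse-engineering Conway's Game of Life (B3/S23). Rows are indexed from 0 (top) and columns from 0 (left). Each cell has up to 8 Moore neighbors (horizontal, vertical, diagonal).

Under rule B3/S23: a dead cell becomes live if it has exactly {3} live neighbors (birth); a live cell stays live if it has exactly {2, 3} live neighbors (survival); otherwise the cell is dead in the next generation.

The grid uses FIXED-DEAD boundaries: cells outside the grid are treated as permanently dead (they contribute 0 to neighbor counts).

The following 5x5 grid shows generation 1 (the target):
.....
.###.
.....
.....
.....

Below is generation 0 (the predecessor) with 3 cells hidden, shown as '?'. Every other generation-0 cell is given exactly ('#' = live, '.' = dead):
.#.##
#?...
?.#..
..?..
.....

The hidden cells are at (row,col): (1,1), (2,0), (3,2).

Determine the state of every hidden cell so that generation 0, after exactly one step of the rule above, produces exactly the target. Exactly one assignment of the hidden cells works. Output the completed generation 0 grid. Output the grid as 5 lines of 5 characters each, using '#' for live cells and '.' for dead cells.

Hidden generation-0 cells (in order): (1,1), (2,0), (3,2).
A hidden cell only influences target cells in its own 3x3 neighborhood. Try each of the 2^3 = 8 assignments, step the completed generation 0 forward once under B3/S23, and compare with the target:
  (1,1)=. (2,0)=. (3,2)=. -> step reproduces the target at every cell -> ACCEPT
  (1,1)=. (2,0)=. (3,2)=# -> step gives (2,1)='#' but target has '.' -> reject
  (1,1)=. (2,0)=# (3,2)=. -> step gives (1,0)='#' but target has '.' -> reject
  (1,1)=. (2,0)=# (3,2)=# -> step gives (1,0)='#' but target has '.' -> reject
  (1,1)=# (2,0)=. (3,2)=. -> step gives (0,0)='#' but target has '.' -> reject
  (1,1)=# (2,0)=. (3,2)=# -> step gives (0,0)='#' but target has '.' -> reject
  (1,1)=# (2,0)=# (3,2)=. -> step gives (0,0)='#' but target has '.' -> reject
  (1,1)=# (2,0)=# (3,2)=# -> step gives (0,0)='#' but target has '.' -> reject
Unique solution: (1,1)=dead, (2,0)=dead, (3,2)=dead.
Check: live-neighbor counts of every cell in the completed generation 0:
21211
13332
12010
01110
00000
Applying B3/S23 to generation 0 with these counts gives:
.....
.###.
.....
.....
.....
which matches the target exactly.

Answer: .#.##
#....
..#..
.....
.....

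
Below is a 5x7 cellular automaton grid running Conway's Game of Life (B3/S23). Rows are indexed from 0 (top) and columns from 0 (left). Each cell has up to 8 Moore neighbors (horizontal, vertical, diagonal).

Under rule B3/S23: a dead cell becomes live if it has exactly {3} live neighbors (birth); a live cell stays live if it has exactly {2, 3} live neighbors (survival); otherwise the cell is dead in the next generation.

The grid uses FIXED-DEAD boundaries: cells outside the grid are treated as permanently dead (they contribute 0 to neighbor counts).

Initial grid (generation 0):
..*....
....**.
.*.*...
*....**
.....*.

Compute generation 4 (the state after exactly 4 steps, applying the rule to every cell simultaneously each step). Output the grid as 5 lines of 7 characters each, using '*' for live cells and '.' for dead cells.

Simulating step by step:
Generation 0 (given above): 9 live cells
Generation 1: 9 live cells
.......
..***..
......*
....***
.....**
Generation 2: 6 live cells
...*...
...*...
......*
....*..
....*.*
Generation 3: 1 live cells
.......
.......
.......
.......
.....*.
Generation 4: 0 live cells
(generation 4 grid is the final answer)

Answer: .......
.......
.......
.......
.......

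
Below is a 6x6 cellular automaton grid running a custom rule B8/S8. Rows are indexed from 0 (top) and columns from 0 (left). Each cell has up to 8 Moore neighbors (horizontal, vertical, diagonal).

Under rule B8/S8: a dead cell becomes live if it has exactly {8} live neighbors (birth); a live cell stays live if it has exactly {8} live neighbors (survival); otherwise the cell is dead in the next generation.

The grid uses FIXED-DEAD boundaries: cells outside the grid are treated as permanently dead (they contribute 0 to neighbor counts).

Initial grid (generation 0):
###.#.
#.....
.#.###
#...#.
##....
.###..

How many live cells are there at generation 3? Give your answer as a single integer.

Simulating step by step:
Generation 0 (given above): 16 live cells
Generation 1: 0 live cells
......
......
......
......
......
......
Generation 2: 0 live cells
......
......
......
......
......
......
Generation 3: 0 live cells
......
......
......
......
......
......
Population at generation 3: 0

Answer: 0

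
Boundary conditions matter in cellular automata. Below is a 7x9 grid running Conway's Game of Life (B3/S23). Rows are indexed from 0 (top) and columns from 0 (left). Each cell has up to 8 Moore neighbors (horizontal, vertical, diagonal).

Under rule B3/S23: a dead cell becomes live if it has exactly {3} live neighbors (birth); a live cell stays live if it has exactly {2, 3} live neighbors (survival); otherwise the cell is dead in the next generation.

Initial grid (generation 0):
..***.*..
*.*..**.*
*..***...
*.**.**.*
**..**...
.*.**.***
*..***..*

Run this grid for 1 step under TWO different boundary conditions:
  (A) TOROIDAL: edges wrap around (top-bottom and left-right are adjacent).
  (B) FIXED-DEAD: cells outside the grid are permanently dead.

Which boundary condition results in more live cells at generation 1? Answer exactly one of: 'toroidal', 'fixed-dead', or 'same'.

Answer: fixed-dead

Derivation:
Under TOROIDAL boundary, generation 1:
..*...*..
*.*...***
.........
..*...*.*
.........
.*....**.
**......*
Population = 16

Under FIXED-DEAD boundary, generation 1:
.****.**.
..*...**.
*........
*.*...*..
*.......*
.*....***
..**.**.*
Population = 24

Comparison: toroidal=16, fixed-dead=24 -> fixed-dead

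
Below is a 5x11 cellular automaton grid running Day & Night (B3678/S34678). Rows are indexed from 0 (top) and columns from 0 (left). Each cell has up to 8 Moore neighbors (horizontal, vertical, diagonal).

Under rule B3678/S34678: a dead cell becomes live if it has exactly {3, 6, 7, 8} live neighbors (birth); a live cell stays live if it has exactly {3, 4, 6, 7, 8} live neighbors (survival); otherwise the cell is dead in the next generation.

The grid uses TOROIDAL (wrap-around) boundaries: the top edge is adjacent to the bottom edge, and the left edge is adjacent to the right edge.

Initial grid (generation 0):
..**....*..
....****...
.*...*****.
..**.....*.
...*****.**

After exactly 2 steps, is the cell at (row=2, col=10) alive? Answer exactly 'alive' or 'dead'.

Answer: dead

Derivation:
Simulating step by step:
Generation 0 (given above): 23 live cells
Generation 1: 23 live cells
...****.**.
..****...*.
..**.*.**..
..**..*.**.
....*....*.
Generation 2: 25 live cells
..*.*...***
..***....*.
.*.***.**..
..**.*..**.
..*.*.*..**

Cell (2,10) at generation 2: 0 -> dead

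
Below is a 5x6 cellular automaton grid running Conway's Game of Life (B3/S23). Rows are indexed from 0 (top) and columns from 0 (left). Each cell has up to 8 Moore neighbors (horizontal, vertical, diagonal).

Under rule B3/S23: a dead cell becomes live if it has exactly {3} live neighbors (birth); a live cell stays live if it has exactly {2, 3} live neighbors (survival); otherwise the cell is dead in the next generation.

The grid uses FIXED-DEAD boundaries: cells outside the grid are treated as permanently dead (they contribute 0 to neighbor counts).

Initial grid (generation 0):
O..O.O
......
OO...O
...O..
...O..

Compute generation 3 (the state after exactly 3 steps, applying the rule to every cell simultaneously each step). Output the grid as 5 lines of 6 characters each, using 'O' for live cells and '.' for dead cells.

Answer: ......
......
......
......
......

Derivation:
Simulating step by step:
Generation 0 (given above): 8 live cells
Generation 1: 5 live cells
......
OO..O.
......
..O.O.
......
Generation 2: 2 live cells
......
......
.O.O..
......
......
Generation 3: 0 live cells
(generation 3 grid is the final answer)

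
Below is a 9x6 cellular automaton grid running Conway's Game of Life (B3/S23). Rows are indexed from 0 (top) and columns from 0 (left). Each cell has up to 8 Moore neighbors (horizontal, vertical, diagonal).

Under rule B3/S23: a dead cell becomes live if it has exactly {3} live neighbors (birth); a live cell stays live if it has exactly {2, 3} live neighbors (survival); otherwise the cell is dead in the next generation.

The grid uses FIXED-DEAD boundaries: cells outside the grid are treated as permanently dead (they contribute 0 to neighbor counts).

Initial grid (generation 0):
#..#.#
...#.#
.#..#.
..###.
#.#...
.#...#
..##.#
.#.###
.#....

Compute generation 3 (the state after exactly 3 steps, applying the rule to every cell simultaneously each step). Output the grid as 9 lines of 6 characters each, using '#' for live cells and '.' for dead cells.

Simulating step by step:
Generation 0 (given above): 22 live cells
Generation 1: 19 live cells
......
..##.#
.....#
..#.#.
..#.#.
.#.##.
.#.#.#
.#.#.#
..#.#.
Generation 2: 21 live cells
......
....#.
..#..#
....##
.##.##
.#...#
##.#.#
.#.#.#
..###.
Generation 3: 18 live cells
(generation 3 grid is the final answer)

Answer: ......
......
...#.#
.##...
.###..
...#.#
##...#
##...#
..###.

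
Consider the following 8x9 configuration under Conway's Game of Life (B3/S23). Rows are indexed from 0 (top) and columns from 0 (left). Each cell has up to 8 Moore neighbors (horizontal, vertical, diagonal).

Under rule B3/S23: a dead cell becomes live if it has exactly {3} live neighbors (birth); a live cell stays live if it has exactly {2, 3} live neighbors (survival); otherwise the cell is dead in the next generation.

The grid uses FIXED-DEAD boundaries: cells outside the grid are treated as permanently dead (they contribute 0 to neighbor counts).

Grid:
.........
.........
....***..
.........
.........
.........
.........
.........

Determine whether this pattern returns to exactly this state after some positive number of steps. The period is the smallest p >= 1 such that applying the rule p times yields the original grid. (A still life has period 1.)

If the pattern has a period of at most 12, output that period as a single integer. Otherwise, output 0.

Simulating and comparing each generation to the original:
Gen 0 (original, given above): 3 live cells
Gen 1: 3 live cells, differs from original
Gen 2: 3 live cells, MATCHES original -> period = 2

Answer: 2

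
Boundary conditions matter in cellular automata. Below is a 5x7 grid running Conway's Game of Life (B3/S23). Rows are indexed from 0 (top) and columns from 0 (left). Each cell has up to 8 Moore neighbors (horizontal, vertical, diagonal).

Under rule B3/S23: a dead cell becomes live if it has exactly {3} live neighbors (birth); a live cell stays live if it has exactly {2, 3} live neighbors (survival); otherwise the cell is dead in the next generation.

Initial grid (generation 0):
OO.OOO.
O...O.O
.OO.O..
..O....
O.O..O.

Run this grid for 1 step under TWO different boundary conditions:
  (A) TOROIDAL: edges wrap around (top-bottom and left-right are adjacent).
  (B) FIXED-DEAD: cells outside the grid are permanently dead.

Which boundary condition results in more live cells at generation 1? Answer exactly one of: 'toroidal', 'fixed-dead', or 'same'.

Answer: same

Derivation:
Under TOROIDAL boundary, generation 1:
..OO...
......O
OOO..O.
..O....
O.O..O.
Population = 11

Under FIXED-DEAD boundary, generation 1:
OO.OOO.
O......
.OO..O.
..O....
.O.....
Population = 11

Comparison: toroidal=11, fixed-dead=11 -> same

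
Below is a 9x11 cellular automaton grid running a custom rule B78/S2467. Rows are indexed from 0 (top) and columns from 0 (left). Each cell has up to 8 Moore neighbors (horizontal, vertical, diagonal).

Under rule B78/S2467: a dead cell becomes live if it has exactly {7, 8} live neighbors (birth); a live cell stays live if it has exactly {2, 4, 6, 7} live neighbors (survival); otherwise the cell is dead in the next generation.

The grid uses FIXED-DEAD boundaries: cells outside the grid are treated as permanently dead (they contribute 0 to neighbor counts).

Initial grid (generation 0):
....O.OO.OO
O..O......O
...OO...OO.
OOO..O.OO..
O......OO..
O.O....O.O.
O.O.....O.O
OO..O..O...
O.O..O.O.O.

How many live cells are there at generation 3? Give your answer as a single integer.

Simulating step by step:
Generation 0 (given above): 38 live cells
Generation 1: 10 live cells
.........OO
...........
...........
O.O....O...
.......O...
O..........
..O........
.......O...
O..........
Generation 2: 0 live cells
...........
...........
...........
...........
...........
...........
...........
...........
...........
Generation 3: 0 live cells
...........
...........
...........
...........
...........
...........
...........
...........
...........
Population at generation 3: 0

Answer: 0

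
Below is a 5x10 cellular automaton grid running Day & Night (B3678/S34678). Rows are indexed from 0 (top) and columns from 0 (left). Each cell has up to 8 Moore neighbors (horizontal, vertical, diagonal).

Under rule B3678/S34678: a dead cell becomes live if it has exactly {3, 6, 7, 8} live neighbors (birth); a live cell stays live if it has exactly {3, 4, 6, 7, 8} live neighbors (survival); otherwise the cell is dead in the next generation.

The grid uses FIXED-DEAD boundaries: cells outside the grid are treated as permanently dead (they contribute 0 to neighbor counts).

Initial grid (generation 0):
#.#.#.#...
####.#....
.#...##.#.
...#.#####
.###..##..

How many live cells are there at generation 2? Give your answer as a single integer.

Answer: 21

Derivation:
Simulating step by step:
Generation 0 (given above): 24 live cells
Generation 1: 23 live cells
..#..#....
#.##.#.#..
##.#.#..##
.#...####.
..#.####..
Generation 2: 21 live cells
.#.##.#...
..##....#.
##...##.#.
##.#..#.##
.....#.##.
Population at generation 2: 21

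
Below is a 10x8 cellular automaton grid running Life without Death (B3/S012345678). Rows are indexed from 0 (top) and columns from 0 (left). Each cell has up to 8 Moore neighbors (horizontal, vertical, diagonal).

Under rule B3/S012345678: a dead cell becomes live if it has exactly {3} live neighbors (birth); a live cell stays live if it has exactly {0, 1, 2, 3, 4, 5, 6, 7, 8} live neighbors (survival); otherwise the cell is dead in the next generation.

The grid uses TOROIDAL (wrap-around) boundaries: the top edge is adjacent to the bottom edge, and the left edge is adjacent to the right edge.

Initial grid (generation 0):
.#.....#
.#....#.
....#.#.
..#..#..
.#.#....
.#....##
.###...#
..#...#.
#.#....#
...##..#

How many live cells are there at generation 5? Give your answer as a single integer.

Answer: 55

Derivation:
Simulating step by step:
Generation 0 (given above): 25 live cells
Generation 1: 40 live cells
.##...##
##...###
....#.#.
..####..
##.#..#.
.#.#..##
.###...#
..#...#.
###...##
.####.##
Generation 2: 49 live cells
.##.#.##
###..###
###.#.#.
.#######
##.#..#.
.#.##.##
.###...#
..#...#.
###...##
.####.##
Generation 3: 53 live cells
.##.#.##
###.####
###.#.#.
.#######
##.#..#.
.#.#####
.#####.#
..#...#.
###...##
.####.##
Generation 4: 54 live cells
.##.#.##
###.####
###.#.#.
.#######
##.#..#.
.#.#####
.#####.#
..#.#.#.
###...##
.####.##
Generation 5: 55 live cells
.##.#.##
###.####
###.#.#.
.#######
##.#..#.
.#.#####
.#####.#
..#.#.#.
###.#.##
.####.##
Population at generation 5: 55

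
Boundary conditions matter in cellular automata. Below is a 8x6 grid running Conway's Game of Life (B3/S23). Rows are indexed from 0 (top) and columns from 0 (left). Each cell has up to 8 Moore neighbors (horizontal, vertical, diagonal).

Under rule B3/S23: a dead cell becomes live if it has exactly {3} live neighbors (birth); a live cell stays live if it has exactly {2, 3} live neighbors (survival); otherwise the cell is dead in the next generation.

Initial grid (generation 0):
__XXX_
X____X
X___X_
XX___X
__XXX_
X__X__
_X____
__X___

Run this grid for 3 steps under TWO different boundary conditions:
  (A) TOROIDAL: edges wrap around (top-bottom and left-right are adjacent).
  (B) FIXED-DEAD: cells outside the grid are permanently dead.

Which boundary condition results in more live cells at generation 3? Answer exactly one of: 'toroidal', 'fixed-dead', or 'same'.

Under TOROIDAL boundary, generation 3:
X__XXX
XXXX__
__XXXX
_XX___
__X___
_X__X_
_____X
___XX_
Population = 20

Under FIXED-DEAD boundary, generation 3:
____X_
___X_X
__X__X
X__X_X
X___XX
X_XXX_
_XXX__
__X___
Population = 19

Comparison: toroidal=20, fixed-dead=19 -> toroidal

Answer: toroidal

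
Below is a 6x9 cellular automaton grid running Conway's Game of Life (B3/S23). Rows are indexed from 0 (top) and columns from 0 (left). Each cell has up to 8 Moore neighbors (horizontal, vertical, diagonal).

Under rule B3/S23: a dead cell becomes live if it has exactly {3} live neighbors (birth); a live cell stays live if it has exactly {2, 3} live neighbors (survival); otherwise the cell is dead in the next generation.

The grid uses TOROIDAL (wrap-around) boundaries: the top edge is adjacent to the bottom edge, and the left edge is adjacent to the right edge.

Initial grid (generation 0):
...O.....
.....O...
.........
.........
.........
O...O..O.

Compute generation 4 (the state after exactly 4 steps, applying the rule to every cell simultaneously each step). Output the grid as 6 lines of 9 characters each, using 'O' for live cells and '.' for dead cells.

Simulating step by step:
Generation 0 (given above): 5 live cells
Generation 1: 1 live cells
....O....
.........
.........
.........
.........
.........
Generation 2: 0 live cells
.........
.........
.........
.........
.........
.........
Generation 3: 0 live cells
.........
.........
.........
.........
.........
.........
Generation 4: 0 live cells
(generation 4 grid is the final answer)

Answer: .........
.........
.........
.........
.........
.........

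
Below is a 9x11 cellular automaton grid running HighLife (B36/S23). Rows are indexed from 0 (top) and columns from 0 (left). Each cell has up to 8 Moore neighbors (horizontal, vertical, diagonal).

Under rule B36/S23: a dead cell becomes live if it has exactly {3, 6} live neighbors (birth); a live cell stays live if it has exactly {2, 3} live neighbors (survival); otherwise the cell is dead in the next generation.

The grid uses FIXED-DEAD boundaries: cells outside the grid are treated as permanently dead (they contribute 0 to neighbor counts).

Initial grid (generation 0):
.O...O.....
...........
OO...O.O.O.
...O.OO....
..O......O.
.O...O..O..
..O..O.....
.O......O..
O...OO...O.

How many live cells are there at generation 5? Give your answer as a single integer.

Simulating step by step:
Generation 0 (given above): 23 live cells
Generation 1: 22 live cells
...........
OO....O....
....OO.....
.OO.OOO.O..
..O.OOO....
.OO........
.OO........
.O..OO.....
...........
Generation 2: 17 live cells
...........
.....O.....
O.OOO..O...
.OO....O...
....O.OO...
.....O.....
O..O.......
.OO........
...........
Generation 3: 22 live cells
...........
...OO......
..OOO.O....
.OO.OO.OO..
.....OOO...
....OOO....
.OO........
.OO........
...........
Generation 4: 20 live cells
...........
..O.OO.....
.O....OO...
.OO...O.O..
...O....O..
....O..O...
.OOO.O.....
.OO........
...........
Generation 5: 19 live cells
...........
.....OO....
.O.O..OO...
.OO...O.O..
..OO....O..
....O......
.O.OO......
.O.O.......
...........
Population at generation 5: 19

Answer: 19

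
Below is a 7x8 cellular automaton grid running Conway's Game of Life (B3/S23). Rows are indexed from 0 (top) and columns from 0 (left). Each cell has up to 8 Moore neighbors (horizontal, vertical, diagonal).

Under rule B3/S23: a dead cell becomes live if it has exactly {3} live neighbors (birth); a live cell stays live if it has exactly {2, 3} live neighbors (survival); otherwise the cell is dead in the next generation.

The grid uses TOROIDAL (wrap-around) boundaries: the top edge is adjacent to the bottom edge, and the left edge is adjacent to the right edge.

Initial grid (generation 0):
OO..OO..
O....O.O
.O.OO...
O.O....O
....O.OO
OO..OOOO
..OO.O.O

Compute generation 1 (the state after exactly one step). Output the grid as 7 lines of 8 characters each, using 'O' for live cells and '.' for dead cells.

Answer: .OOO.O..
..OO.OOO
.OOOO.O.
OOO.OOOO
...OO...
.OO.....
..OO....

Derivation:
Simulating step by step:
Generation 0 (given above): 26 live cells
Generation 1: 27 live cells
(generation 1 grid is the final answer)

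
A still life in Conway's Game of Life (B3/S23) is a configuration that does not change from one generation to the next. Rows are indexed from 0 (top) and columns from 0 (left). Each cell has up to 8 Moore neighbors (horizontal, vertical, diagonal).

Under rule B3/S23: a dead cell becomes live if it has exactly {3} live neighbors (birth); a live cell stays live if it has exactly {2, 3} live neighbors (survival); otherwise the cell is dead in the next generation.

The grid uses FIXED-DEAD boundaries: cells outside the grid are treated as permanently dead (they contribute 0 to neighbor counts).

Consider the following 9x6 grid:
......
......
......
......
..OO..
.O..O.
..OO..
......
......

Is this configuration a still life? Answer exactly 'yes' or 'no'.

Answer: yes

Derivation:
Compute generation 1 and compare to generation 0 (given above):
Generation 1:
......
......
......
......
..OO..
.O..O.
..OO..
......
......
The grids are IDENTICAL -> still life.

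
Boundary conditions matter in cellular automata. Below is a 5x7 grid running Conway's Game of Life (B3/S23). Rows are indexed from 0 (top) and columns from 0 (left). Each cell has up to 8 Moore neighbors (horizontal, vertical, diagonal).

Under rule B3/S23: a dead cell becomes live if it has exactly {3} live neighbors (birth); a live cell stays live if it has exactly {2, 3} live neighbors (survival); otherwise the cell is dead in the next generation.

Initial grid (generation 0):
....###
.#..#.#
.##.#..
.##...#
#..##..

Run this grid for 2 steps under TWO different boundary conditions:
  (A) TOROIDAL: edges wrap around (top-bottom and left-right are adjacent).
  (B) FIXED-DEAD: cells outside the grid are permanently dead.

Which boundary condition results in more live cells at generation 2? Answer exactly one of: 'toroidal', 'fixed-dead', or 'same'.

Under TOROIDAL boundary, generation 2:
....#.#
#....#.
...##..
.##.##.
#####.#
Population = 16

Under FIXED-DEAD boundary, generation 2:
...#...
.#.#...
#..##..
#.###..
.####..
Population = 14

Comparison: toroidal=16, fixed-dead=14 -> toroidal

Answer: toroidal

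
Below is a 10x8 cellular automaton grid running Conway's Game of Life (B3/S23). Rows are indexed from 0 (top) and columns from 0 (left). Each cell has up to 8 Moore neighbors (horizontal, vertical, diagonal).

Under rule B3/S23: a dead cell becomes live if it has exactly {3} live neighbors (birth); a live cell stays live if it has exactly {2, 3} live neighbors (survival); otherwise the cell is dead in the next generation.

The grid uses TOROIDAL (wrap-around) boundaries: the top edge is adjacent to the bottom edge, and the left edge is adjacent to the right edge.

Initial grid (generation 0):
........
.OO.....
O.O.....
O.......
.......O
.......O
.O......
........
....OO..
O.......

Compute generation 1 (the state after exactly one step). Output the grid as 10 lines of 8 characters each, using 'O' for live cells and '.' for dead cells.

Simulating step by step:
Generation 0 (given above): 11 live cells
Generation 1: 11 live cells
(generation 1 grid is the final answer)

Answer: .O......
.OO.....
O.O.....
OO.....O
O......O
O.......
........
........
........
........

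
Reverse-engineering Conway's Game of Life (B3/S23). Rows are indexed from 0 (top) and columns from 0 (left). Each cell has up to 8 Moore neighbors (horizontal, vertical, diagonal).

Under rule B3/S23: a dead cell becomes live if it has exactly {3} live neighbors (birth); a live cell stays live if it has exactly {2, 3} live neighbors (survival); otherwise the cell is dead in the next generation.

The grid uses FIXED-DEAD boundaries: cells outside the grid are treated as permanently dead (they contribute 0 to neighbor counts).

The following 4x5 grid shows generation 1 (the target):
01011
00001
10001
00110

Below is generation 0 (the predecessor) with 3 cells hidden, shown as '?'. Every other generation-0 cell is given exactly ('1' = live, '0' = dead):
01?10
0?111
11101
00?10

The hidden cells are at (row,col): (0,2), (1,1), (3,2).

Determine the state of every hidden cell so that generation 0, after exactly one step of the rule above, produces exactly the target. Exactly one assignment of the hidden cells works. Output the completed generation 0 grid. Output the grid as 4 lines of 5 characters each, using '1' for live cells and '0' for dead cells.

Hidden generation-0 cells (in order): (0,2), (1,1), (3,2).
A hidden cell only influences target cells in its own 3x3 neighborhood. Try each of the 2^3 = 8 assignments, step the completed generation 0 forward once under B3/S23, and compare with the target:
  (0,2)=0 (1,1)=0 (3,2)=0 -> step gives (0,1)='0' but target has '1' -> reject
  (0,2)=0 (1,1)=0 (3,2)=1 -> step gives (0,1)='0' but target has '1' -> reject
  (0,2)=0 (1,1)=1 (3,2)=0 -> step gives (3,1)='1' but target has '0' -> reject
  (0,2)=0 (1,1)=1 (3,2)=1 -> step reproduces the target at every cell -> ACCEPT
  (0,2)=1 (1,1)=0 (3,2)=0 -> step gives (0,3)='0' but target has '1' -> reject
  (0,2)=1 (1,1)=0 (3,2)=1 -> step gives (0,3)='0' but target has '1' -> reject
  (0,2)=1 (1,1)=1 (3,2)=0 -> step gives (0,3)='0' but target has '1' -> reject
  (0,2)=1 (1,1)=1 (3,2)=1 -> step gives (0,3)='0' but target has '1' -> reject
Unique solution: (0,2)=dead, (1,1)=live, (3,2)=live.
Check: live-neighbor counts of every cell in the completed generation 0:
22533
45653
25673
24332
Applying B3/S23 to generation 0 with these counts gives:
01011
00001
10001
00110
which matches the target exactly.

Answer: 01010
01111
11101
00110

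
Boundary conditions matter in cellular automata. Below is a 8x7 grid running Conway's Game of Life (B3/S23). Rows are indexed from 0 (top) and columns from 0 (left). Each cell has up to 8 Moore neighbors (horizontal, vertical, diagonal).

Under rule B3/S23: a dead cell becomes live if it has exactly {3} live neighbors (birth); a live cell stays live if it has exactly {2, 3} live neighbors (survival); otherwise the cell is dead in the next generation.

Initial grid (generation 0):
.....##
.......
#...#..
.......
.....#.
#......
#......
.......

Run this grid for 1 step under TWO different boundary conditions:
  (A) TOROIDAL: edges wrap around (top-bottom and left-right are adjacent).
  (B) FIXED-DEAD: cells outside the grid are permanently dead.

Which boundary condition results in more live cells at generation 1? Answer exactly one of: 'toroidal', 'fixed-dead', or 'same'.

Under TOROIDAL boundary, generation 1:
.......
.....##
.......
.......
.......
......#
.......
......#
Population = 4

Under FIXED-DEAD boundary, generation 1:
.......
.....#.
.......
.......
.......
.......
.......
.......
Population = 1

Comparison: toroidal=4, fixed-dead=1 -> toroidal

Answer: toroidal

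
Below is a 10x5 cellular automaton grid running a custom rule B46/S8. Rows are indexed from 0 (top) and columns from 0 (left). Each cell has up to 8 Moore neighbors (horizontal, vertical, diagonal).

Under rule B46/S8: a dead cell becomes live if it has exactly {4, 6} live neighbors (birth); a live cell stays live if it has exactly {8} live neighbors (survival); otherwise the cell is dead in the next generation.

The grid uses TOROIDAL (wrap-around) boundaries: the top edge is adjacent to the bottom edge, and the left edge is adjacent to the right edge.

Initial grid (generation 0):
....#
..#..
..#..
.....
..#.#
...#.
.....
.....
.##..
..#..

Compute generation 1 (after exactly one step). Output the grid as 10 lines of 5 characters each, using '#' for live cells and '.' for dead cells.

Answer: .....
.....
.....
.....
.....
.....
.....
.....
.....
.....

Derivation:
Simulating step by step:
Generation 0 (given above): 9 live cells
Generation 1: 0 live cells
(generation 1 grid is the final answer)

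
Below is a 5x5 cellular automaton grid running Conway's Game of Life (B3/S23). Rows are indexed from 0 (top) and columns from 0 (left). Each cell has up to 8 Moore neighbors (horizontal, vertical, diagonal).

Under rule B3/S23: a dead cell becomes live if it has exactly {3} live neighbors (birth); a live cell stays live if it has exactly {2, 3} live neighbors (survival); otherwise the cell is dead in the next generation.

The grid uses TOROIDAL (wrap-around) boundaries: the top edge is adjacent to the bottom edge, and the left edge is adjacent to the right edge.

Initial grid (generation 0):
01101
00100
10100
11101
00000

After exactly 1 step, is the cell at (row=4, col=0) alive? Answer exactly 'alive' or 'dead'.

Simulating step by step:
Generation 0 (given above): 10 live cells
Generation 1: 13 live cells
01110
10100
10101
10111
00001

Cell (4,0) at generation 1: 0 -> dead

Answer: dead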